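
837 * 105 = 87885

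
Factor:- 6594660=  - 2^2 * 3^2*5^1*36637^1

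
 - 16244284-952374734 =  - 968619018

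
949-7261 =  - 6312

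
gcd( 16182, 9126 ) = 18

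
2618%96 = 26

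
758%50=8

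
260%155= 105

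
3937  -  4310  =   - 373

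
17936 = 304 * 59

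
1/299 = 1/299 = 0.00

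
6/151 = 6/151 = 0.04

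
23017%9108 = 4801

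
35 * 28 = 980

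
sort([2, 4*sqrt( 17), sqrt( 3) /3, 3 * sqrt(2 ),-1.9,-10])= [ - 10 , - 1.9,sqrt( 3 ) /3, 2 , 3 * sqrt(2 ),4 * sqrt (17)]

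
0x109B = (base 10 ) 4251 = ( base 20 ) acb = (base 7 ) 15252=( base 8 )10233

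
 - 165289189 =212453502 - 377742691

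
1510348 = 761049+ 749299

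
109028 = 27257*4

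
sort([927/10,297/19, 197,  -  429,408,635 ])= [- 429, 297/19,  927/10, 197,408,635 ] 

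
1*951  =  951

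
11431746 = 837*13658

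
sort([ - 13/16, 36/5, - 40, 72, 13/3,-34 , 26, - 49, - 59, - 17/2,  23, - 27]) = [-59, - 49 , - 40, - 34, - 27,-17/2, - 13/16, 13/3, 36/5, 23,26, 72]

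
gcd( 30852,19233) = 9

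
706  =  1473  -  767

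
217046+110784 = 327830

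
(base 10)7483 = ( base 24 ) CNJ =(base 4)1310323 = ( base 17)18f3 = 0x1D3B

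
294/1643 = 294/1643 = 0.18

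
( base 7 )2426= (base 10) 902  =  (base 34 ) qi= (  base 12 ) 632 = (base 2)1110000110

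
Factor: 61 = 61^1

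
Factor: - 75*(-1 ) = 75 = 3^1*5^2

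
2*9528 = 19056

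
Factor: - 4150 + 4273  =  123 = 3^1 * 41^1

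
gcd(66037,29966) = 1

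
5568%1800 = 168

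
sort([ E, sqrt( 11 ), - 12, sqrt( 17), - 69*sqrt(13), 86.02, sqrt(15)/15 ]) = [ - 69 * sqrt( 13 ),-12,sqrt( 15)/15, E, sqrt(11), sqrt(17), 86.02 ]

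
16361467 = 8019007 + 8342460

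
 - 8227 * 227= - 1867529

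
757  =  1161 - 404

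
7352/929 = 7352/929 = 7.91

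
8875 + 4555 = 13430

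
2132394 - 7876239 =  - 5743845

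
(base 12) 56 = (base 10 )66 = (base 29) 28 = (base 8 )102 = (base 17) 3f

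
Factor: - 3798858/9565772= -1899429/4782886=- 2^( - 1)  *3^1*7^1 * 151^1 * 241^(-1) * 599^1 * 9923^( - 1) 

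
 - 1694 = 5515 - 7209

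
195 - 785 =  - 590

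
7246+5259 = 12505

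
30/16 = 1 + 7/8 = 1.88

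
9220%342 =328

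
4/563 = 4/563 = 0.01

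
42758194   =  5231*8174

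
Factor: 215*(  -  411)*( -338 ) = 29867370= 2^1 * 3^1*5^1 *13^2*43^1*137^1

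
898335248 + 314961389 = 1213296637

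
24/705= 8/235 = 0.03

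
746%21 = 11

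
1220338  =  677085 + 543253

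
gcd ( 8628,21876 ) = 12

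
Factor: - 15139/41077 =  - 15139^1*41077^(-1)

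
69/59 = 1 + 10/59  =  1.17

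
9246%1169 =1063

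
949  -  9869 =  - 8920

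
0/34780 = 0 = 0.00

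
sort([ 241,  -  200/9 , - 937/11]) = [  -  937/11,-200/9,241 ] 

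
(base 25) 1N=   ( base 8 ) 60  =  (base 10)48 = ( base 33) 1F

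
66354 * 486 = 32248044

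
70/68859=10/9837 = 0.00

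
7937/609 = 7937/609=13.03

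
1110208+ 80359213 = 81469421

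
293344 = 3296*89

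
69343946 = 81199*854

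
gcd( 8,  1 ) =1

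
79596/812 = 19899/203 = 98.02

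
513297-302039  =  211258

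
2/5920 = 1/2960 = 0.00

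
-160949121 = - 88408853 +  - 72540268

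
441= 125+316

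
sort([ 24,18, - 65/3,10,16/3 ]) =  [-65/3,16/3,10, 18, 24 ]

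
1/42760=1/42760 = 0.00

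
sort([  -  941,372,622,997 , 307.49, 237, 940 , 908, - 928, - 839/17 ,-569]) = [-941, - 928, - 569, -839/17, 237, 307.49,  372,  622,908,940,  997 ] 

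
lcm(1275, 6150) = 104550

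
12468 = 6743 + 5725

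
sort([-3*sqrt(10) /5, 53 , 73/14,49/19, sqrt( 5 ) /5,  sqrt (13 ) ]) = [-3*sqrt( 10 ) /5,sqrt( 5) /5,49/19, sqrt(13 ),73/14,53] 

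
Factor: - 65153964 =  - 2^2*3^1*19^1*285763^1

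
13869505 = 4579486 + 9290019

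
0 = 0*5984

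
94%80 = 14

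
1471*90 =132390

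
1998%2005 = 1998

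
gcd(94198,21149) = 1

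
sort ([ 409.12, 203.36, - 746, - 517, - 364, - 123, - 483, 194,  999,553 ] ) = [  -  746 , - 517, - 483, - 364, - 123,194, 203.36,409.12, 553, 999 ] 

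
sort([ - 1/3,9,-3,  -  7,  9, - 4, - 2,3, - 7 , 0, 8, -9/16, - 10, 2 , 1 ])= [ - 10 , - 7, - 7 , - 4,- 3, - 2, - 9/16, - 1/3, 0,1,2, 3,8,9, 9 ]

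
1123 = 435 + 688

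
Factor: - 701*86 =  - 60286=- 2^1*43^1*701^1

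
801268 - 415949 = 385319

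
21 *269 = 5649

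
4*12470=49880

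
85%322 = 85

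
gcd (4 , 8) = 4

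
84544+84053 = 168597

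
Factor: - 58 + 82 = 2^3*3^1 = 24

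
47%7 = 5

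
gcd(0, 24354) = 24354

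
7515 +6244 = 13759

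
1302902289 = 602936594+699965695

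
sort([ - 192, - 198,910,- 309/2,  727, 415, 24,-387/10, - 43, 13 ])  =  [ - 198, - 192, - 309/2, - 43, - 387/10,13, 24,415, 727,910] 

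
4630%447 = 160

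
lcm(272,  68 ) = 272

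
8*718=5744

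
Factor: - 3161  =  -29^1*109^1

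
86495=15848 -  - 70647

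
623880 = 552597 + 71283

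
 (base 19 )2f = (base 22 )29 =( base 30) 1n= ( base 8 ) 65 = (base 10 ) 53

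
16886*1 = 16886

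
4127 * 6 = 24762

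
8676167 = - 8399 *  (  -  1033 ) 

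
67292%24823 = 17646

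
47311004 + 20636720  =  67947724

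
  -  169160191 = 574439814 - 743600005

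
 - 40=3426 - 3466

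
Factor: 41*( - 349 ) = -14309 = - 41^1 * 349^1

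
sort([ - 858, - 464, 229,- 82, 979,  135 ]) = [ - 858,-464, - 82, 135, 229, 979] 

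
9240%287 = 56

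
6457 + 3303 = 9760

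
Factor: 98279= 23^1 * 4273^1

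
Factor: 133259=7^1*19037^1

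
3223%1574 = 75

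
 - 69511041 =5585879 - 75096920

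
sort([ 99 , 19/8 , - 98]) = [ - 98, 19/8, 99 ] 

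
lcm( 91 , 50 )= 4550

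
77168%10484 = 3780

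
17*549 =9333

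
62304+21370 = 83674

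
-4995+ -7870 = -12865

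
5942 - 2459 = 3483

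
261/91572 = 87/30524 = 0.00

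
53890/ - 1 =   -  53890/1 = - 53890.00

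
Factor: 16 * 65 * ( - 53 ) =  - 2^4 * 5^1*13^1*53^1 = - 55120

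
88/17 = 88/17=5.18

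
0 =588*0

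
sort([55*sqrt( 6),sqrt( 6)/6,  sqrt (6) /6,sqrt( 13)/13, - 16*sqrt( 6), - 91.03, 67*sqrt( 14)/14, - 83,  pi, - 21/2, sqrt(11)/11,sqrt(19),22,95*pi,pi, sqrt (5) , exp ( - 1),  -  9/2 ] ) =[ - 91.03, - 83, - 16*sqrt(6 ),-21/2, - 9/2,sqrt(13 )/13, sqrt( 11)/11, exp ( - 1), sqrt(6)/6, sqrt( 6 )/6, sqrt ( 5), pi, pi, sqrt( 19), 67 *sqrt( 14)/14, 22, 55*sqrt(  6) , 95*pi ] 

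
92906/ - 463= - 201 + 157/463=-  200.66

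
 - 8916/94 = - 95 + 7/47 = -94.85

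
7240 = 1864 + 5376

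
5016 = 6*836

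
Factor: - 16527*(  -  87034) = 1438410918 = 2^1*3^1*7^1*787^1*43517^1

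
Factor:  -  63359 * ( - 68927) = 4367145793 = 17^1*3727^1*68927^1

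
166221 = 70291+95930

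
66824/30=33412/15 =2227.47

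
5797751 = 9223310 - 3425559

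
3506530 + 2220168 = 5726698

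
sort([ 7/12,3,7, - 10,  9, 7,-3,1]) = [- 10, - 3,7/12,1,3, 7,7,9]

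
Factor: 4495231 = 13^2*67^1 *397^1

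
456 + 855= 1311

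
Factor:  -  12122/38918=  - 19/61 =-19^1*61^(  -  1 ) 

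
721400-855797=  - 134397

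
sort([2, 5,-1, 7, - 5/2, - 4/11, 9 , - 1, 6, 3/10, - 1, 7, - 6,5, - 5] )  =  [ - 6, -5, - 5/2, - 1, - 1,-1, - 4/11, 3/10, 2,5,5, 6,  7,  7,9]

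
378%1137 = 378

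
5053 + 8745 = 13798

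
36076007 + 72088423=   108164430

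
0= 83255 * 0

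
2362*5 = 11810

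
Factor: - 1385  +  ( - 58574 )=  - 17^1*3527^1=-  59959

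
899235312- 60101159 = 839134153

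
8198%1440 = 998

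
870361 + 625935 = 1496296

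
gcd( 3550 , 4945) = 5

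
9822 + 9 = 9831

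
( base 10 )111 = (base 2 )1101111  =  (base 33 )3c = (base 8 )157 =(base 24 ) 4f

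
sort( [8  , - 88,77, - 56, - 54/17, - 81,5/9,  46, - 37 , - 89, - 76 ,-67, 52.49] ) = [-89,  -  88, - 81, - 76,-67, - 56,-37, - 54/17, 5/9,8,46,52.49,77 ]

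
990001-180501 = 809500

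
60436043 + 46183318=106619361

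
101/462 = 101/462  =  0.22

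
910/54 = 455/27 = 16.85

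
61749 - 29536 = 32213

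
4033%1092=757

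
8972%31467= 8972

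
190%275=190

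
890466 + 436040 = 1326506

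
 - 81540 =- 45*1812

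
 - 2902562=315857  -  3218419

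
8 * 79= 632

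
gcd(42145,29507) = 1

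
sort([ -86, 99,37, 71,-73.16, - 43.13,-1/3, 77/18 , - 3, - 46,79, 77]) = [ - 86,-73.16, - 46, - 43.13, - 3, - 1/3,77/18,37,71,77,79, 99 ] 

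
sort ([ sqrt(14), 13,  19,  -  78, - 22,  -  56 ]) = [ - 78,  -  56, - 22, sqrt(14 ), 13, 19]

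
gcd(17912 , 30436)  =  4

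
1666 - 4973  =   - 3307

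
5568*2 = 11136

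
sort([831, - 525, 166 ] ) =[ - 525 , 166, 831]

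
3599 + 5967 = 9566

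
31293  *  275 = 8605575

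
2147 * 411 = 882417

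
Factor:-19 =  - 19^1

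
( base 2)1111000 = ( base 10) 120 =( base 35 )3F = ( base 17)71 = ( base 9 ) 143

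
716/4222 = 358/2111 = 0.17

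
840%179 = 124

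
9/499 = 9/499 = 0.02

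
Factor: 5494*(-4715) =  - 25904210 = - 2^1 * 5^1*23^1 *41^2 * 67^1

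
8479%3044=2391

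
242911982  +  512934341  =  755846323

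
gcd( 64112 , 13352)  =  8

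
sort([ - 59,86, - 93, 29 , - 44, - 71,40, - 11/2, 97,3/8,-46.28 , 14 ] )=[-93,  -  71,-59, - 46.28, - 44, - 11/2, 3/8,14,29,40, 86, 97 ] 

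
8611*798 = 6871578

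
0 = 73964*0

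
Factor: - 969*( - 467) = 3^1*17^1 *19^1*467^1 =452523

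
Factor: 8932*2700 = 24116400 = 2^4*3^3*5^2*7^1*11^1 * 29^1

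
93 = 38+55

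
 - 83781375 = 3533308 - 87314683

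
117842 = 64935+52907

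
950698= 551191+399507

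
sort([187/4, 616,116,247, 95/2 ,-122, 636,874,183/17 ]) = [ - 122, 183/17,187/4, 95/2, 116,247,616,636,874 ]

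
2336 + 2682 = 5018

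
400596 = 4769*84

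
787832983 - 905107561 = -117274578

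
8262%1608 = 222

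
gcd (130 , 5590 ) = 130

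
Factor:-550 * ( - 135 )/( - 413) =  - 74250/413   =  -  2^1* 3^3*5^3*7^( - 1)*11^1*59^( - 1 ) 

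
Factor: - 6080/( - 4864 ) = 2^ ( - 2)*5^1 = 5/4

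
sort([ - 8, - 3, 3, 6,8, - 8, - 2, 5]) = [ - 8, - 8, - 3, - 2,3,5, 6, 8] 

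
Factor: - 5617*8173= - 11^1*41^1*137^1*743^1  =  - 45907741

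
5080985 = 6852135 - 1771150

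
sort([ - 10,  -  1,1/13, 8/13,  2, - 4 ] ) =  [ - 10, - 4, - 1,1/13 , 8/13, 2] 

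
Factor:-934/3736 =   -  1/4 = - 2^( - 2 ) 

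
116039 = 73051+42988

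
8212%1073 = 701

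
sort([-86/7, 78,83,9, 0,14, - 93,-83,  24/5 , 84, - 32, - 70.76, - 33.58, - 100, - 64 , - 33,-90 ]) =[ - 100 , - 93, - 90,  -  83, - 70.76, - 64,-33.58, - 33, - 32 , - 86/7,0 , 24/5,9,  14,78,  83,  84 ] 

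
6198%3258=2940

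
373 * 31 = 11563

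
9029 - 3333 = 5696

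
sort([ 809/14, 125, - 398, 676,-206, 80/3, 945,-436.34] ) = [ - 436.34, - 398,-206,  80/3,809/14,125, 676, 945 ] 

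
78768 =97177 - 18409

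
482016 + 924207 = 1406223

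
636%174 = 114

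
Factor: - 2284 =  - 2^2 * 571^1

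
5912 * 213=1259256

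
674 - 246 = 428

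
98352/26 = 3782 + 10/13 = 3782.77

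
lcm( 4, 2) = 4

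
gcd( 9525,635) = 635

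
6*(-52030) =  - 312180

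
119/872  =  119/872  =  0.14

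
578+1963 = 2541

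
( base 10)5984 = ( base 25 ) 9E9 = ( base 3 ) 22012122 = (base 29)73A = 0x1760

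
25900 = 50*518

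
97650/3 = 32550 =32550.00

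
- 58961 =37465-96426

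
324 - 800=-476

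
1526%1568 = 1526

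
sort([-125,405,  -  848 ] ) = [  -  848, - 125, 405 ] 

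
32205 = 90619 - 58414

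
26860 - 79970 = -53110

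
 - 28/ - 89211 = 28/89211 = 0.00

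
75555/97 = 778  +  89/97 = 778.92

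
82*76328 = 6258896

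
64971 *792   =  51457032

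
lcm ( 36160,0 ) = 0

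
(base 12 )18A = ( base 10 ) 250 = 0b11111010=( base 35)75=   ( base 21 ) BJ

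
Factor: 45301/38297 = 7^( - 1 )*89^1 * 509^1*5471^(-1 )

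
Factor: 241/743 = 241^1*743^(-1) 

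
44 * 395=17380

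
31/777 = 31/777 = 0.04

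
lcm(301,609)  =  26187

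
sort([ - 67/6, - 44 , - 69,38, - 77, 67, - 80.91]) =[ - 80.91, -77, - 69, - 44,- 67/6, 38,67]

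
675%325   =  25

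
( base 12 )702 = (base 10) 1010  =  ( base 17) 387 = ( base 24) 1i2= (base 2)1111110010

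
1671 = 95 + 1576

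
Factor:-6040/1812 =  - 2^1*3^( - 1)*5^1=-10/3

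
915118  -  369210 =545908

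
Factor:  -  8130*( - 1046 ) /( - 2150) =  - 2^1 * 3^1*5^(-1 )*43^( - 1 )*271^1*523^1 = - 850398/215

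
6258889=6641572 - 382683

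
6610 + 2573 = 9183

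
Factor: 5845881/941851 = 3^1*17^( - 2)*3259^( -1)*1948627^1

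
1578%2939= 1578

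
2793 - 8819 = - 6026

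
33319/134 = 248 + 87/134 = 248.65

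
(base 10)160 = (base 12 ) 114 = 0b10100000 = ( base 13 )C4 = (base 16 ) a0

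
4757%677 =18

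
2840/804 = 710/201 =3.53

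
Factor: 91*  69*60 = 2^2*3^2 *5^1*7^1*13^1*23^1 =376740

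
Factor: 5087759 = 37^1*137507^1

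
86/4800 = 43/2400 = 0.02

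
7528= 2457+5071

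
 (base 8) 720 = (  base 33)e2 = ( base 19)158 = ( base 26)hm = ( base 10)464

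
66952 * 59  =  3950168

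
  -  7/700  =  -1  +  99/100 = -  0.01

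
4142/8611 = 38/79 = 0.48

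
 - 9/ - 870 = 3/290 = 0.01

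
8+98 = 106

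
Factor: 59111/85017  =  3^(  -  1 )*13^1*17^ ( -1)*1667^( - 1 )*4547^1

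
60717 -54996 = 5721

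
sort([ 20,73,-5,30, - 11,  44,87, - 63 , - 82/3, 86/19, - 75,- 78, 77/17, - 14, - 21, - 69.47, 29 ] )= [ - 78,-75, - 69.47, - 63, -82/3 , - 21,-14, - 11, - 5, 86/19,77/17,20  ,  29, 30 , 44,  73,87 ]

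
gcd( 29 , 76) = 1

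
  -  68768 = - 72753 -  - 3985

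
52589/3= 17529 + 2/3 = 17529.67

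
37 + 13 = 50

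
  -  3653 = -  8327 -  -4674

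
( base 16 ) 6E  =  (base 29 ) 3N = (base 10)110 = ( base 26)46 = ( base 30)3K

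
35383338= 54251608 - 18868270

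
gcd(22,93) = 1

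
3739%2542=1197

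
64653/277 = 64653/277 =233.40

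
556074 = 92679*6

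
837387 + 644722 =1482109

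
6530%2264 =2002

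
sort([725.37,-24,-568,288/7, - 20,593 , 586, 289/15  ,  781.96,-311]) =[ - 568, - 311,  -  24, - 20 , 289/15, 288/7, 586,593,725.37, 781.96 ] 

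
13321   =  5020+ 8301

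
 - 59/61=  - 1+ 2/61 = - 0.97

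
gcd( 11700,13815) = 45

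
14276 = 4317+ 9959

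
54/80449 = 54/80449=   0.00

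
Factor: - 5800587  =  -3^1*13^2*17^1 *673^1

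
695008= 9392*74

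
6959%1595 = 579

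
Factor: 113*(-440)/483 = - 2^3*3^( - 1) * 5^1*7^ (-1)*11^1 * 23^( - 1) * 113^1=-49720/483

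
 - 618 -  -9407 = 8789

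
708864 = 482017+226847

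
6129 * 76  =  465804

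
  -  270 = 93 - 363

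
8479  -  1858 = 6621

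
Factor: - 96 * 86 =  - 8256=- 2^6*3^1 * 43^1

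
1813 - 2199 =-386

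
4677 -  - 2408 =7085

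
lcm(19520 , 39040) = 39040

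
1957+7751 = 9708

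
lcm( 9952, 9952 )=9952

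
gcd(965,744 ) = 1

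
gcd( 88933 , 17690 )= 1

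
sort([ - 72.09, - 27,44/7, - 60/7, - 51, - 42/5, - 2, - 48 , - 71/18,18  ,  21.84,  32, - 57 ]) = [-72.09, - 57, - 51, - 48, - 27, - 60/7, -42/5, - 71/18, - 2 , 44/7,  18, 21.84, 32]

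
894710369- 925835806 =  - 31125437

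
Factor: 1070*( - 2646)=-2^2*3^3*5^1*7^2*107^1 = -2831220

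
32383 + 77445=109828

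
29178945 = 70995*411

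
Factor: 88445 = 5^1*7^2*19^2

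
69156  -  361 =68795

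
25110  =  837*30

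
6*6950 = 41700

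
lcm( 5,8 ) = 40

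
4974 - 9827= - 4853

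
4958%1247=1217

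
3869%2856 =1013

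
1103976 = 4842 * 228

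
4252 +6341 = 10593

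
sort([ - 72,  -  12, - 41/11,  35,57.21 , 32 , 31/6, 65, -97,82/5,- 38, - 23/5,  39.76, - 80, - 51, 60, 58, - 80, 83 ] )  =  [ - 97,-80,  -  80, - 72, - 51, - 38, - 12, - 23/5, - 41/11, 31/6,82/5, 32,  35, 39.76,57.21 , 58, 60,65, 83 ] 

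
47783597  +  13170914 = 60954511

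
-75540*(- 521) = 39356340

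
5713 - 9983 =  - 4270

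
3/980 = 3/980 = 0.00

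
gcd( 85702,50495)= 1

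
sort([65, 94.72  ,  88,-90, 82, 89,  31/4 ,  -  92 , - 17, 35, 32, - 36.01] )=[ - 92, - 90, - 36.01,-17  ,  31/4,32, 35,65,82,88,89,94.72]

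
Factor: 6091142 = 2^1*1319^1 * 2309^1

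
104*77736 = 8084544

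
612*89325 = 54666900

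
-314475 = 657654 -972129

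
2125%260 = 45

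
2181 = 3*727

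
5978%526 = 192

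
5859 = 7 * 837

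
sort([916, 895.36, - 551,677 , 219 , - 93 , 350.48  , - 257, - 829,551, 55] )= [ - 829,  -  551, - 257, - 93,55,219 , 350.48,551, 677, 895.36,916]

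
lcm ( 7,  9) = 63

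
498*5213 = 2596074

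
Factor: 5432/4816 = 2^( - 1 )*43^( - 1)*97^1 = 97/86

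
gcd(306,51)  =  51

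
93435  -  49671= 43764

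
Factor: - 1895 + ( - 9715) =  - 2^1*3^3 * 5^1* 43^1  =  - 11610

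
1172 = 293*4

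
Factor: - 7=  -  7^1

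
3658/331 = 11+17/331 = 11.05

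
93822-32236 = 61586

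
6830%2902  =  1026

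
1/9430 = 1/9430 = 0.00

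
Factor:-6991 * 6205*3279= - 3^1 * 5^1 * 17^1*73^1 * 1093^1*6991^1 = - 142240249245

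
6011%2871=269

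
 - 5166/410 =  - 63/5 = - 12.60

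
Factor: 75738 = 2^1*3^1*13^1*971^1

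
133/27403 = 133/27403= 0.00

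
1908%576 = 180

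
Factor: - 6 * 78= - 2^2*3^2 * 13^1 = - 468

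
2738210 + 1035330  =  3773540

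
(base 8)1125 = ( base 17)212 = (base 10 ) 597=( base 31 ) j8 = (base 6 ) 2433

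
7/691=7/691=0.01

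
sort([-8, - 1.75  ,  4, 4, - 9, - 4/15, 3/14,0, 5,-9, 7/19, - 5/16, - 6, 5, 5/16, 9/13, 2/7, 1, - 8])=[ -9,  -  9,  -  8,  -  8, - 6,-1.75 ,-5/16, - 4/15,0, 3/14, 2/7,5/16,7/19, 9/13,1, 4,4, 5, 5] 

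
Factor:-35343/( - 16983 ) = 77/37 = 7^1 * 11^1*37^( - 1 )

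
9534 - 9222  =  312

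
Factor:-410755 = -5^1*113^1*727^1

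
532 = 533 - 1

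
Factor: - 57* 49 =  - 2793 = - 3^1*7^2* 19^1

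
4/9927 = 4/9927=0.00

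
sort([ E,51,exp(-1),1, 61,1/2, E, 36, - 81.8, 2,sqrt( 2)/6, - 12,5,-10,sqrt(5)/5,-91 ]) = [-91, - 81.8, - 12, - 10 , sqrt( 2 )/6, exp( - 1 ), sqrt( 5 )/5,1/2, 1, 2,E, E, 5, 36,51, 61 ] 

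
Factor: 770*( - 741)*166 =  - 94714620= - 2^2*3^1*5^1*7^1*11^1 * 13^1*19^1*83^1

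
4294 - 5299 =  - 1005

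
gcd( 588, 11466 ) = 294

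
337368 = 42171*8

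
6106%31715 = 6106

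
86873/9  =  9652+5/9 = 9652.56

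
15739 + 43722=59461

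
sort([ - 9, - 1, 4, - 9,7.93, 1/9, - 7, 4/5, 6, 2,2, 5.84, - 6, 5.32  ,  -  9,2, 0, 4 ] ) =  [  -  9, - 9, - 9, - 7, - 6,- 1,0,1/9, 4/5,  2,2,2,4,4,  5.32,5.84,6, 7.93]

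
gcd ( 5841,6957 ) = 9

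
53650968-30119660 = 23531308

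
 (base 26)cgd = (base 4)2011131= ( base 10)8541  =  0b10000101011101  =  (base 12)4B39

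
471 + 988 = 1459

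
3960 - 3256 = 704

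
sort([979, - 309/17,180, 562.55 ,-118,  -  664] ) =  [ - 664,  -  118,  -  309/17, 180,562.55,979] 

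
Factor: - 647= - 647^1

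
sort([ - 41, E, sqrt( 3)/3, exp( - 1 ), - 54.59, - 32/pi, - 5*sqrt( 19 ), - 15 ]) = [ - 54.59, - 41, - 5* sqrt(  19), - 15, - 32/pi,exp( - 1 ),sqrt ( 3) /3,E ]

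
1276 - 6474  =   -5198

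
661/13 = 661/13 = 50.85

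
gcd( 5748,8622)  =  2874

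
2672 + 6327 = 8999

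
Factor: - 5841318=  - 2^1* 3^1*7^1*139079^1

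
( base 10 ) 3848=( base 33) 3HK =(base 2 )111100001000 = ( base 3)12021112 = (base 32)3O8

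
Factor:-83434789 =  - 3137^1*26597^1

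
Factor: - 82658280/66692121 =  - 27552760/22230707=-2^3*5^1*773^( - 1 )*821^1*839^1 * 28759^( - 1)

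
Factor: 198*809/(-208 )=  - 2^(-3) * 3^2 *11^1*13^( - 1)* 809^1= - 80091/104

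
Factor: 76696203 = 3^1*1609^1 * 15889^1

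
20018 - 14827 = 5191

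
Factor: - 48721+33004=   -  15717 = - 3^1*13^2*31^1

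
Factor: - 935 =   -  5^1*11^1*17^1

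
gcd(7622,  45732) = 7622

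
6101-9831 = - 3730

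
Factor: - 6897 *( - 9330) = 64349010 = 2^1*3^2*5^1*11^2 * 19^1*311^1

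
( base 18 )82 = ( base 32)4I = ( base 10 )146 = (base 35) 46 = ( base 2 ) 10010010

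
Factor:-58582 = - 2^1 * 17^1*1723^1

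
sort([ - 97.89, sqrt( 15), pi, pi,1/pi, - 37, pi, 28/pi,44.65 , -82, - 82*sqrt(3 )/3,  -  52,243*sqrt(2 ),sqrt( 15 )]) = [-97.89, - 82, - 52 , - 82*sqrt( 3) /3,- 37, 1/pi,pi, pi, pi, sqrt(15 ),sqrt( 15 ), 28/pi,44.65,  243 * sqrt(2)]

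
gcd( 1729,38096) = 1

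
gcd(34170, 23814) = 6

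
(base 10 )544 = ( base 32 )H0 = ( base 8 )1040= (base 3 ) 202011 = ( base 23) 10F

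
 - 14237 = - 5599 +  - 8638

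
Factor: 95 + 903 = 2^1 * 499^1= 998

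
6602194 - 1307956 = 5294238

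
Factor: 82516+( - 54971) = 27545 = 5^1*7^1*787^1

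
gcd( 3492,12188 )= 4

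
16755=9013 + 7742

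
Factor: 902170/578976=2^( - 4) * 3^( - 1)*5^1*37^( - 1 )*163^ ( - 1)* 90217^1= 451085/289488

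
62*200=12400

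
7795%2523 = 226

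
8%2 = 0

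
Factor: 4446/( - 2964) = -3/2 =- 2^(-1)* 3^1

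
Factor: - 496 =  - 2^4*31^1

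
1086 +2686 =3772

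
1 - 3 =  - 2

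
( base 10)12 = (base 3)110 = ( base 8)14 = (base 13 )c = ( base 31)C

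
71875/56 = 1283 + 27/56 = 1283.48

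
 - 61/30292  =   - 1+30231/30292 = - 0.00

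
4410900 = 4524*975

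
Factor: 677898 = 2^1 * 3^2*13^1*2897^1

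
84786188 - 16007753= 68778435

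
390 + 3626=4016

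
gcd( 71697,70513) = 1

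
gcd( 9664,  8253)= 1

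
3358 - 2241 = 1117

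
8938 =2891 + 6047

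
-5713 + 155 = -5558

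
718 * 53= 38054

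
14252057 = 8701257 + 5550800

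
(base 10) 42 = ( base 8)52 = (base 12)36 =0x2A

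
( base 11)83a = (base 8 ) 1763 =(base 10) 1011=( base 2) 1111110011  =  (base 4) 33303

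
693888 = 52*13344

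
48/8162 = 24/4081= 0.01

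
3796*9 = 34164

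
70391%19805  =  10976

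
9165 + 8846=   18011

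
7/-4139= - 7/4139 = - 0.00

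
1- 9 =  -8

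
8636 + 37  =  8673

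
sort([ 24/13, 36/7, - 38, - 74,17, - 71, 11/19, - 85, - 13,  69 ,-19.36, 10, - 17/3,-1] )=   [ - 85, - 74, - 71,- 38, - 19.36, - 13, - 17/3, - 1,11/19,24/13, 36/7,10, 17,69] 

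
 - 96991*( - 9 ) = 872919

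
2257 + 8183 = 10440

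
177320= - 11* ( - 16120)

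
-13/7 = -13/7 = - 1.86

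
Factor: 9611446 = 2^1 * 13^1 * 43^1*8597^1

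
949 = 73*13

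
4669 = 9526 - 4857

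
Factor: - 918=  - 2^1*3^3*17^1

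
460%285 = 175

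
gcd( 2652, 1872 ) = 156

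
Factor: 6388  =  2^2*1597^1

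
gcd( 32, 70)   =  2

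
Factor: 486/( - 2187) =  - 2/9 = - 2^1 *3^( - 2)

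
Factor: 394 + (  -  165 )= 229^1 = 229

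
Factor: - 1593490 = -2^1*5^1*159349^1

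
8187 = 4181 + 4006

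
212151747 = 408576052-196424305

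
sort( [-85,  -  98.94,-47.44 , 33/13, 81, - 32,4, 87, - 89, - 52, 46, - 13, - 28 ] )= [ - 98.94, - 89,-85 , -52, - 47.44, - 32, - 28,-13,33/13, 4,46, 81,87] 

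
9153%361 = 128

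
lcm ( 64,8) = 64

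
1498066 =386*3881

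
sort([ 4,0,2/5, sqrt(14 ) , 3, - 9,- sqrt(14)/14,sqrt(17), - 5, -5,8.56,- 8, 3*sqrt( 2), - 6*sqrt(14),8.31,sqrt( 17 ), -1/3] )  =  [ - 6*sqrt(14 ), - 9,-8,-5,-5, -1/3, - sqrt(14)/14, 0, 2/5 , 3,sqrt(14),  4,  sqrt(17),sqrt(17),3*sqrt(2),8.31,8.56] 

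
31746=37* 858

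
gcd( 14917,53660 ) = 1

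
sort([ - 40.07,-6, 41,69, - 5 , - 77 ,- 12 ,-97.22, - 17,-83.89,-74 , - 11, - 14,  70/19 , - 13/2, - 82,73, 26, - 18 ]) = [ - 97.22, - 83.89, - 82, - 77,- 74, - 40.07, - 18, -17,-14,-12,-11,  -  13/2,-6 , - 5 , 70/19,26,  41,69,73 ] 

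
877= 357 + 520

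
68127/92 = 740 + 47/92= 740.51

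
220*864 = 190080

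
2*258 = 516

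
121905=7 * 17415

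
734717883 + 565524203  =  1300242086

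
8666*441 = 3821706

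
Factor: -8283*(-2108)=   17460564 = 2^2*3^1*11^1 * 17^1*31^1*251^1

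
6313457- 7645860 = - 1332403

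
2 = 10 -8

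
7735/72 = 107+31/72 = 107.43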